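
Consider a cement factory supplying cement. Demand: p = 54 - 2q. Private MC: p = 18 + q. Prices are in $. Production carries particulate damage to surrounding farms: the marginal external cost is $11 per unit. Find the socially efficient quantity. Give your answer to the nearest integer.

Social marginal cost = private MC + MEC = 29 + q.
Set SMC = demand: 29 + q = 54 - 2q → q* = 8.3333.

q* = 8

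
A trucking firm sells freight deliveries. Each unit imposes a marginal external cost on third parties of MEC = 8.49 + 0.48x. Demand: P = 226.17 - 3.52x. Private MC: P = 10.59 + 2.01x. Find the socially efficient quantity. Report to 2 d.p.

Social marginal cost = private MC + MEC = 19.08 + 2.49x.
Set SMC = demand: 19.08 + 2.49x = 226.17 - 3.52x → x* = 34.4576.

x* = 34.46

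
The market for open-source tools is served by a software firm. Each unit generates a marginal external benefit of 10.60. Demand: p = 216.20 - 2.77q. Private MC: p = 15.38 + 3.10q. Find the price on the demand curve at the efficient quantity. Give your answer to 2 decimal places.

P = 116.43

Social marginal cost = private MC − MEB = 4.78 + 3.10q.
Set SMC = demand: 4.78 + 3.10q = 216.20 - 2.77q → q* = 36.0170.
Consumer price on the demand curve at q*: 216.20 − 2.77×36.0170 = 116.4329.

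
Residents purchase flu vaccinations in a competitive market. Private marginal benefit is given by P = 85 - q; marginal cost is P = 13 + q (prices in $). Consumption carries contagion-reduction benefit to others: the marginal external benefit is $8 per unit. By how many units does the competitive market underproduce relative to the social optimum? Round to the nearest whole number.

Market equilibrium (private): 13 + q = 85 - q → q_m = 36.0000.
Social marginal benefit = demand + MEB = 93 - q.
Set SMB = MC: 93 - q = 13 + q → q* = 40.0000.
Gap = |36.0000 − 40.0000| = 4.0000.

4 units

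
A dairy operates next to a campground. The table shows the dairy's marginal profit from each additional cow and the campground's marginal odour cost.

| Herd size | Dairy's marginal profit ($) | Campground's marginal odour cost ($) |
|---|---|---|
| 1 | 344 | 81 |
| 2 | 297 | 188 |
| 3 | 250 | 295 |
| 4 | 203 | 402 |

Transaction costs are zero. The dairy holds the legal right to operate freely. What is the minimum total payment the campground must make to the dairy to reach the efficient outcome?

$453

Left alone the dairy would choose level 4 (marginal profit stays positive).
Efficient level: k* = 2 (marginal profit ≥ marginal odour cost through 2).
The campground must at least cover the dairy's forgone profit from cutting 4→2: 250 + 203 = 453.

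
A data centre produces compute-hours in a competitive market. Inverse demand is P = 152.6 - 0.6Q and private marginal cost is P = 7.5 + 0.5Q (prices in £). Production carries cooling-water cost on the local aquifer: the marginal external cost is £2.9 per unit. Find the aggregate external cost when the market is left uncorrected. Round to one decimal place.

£382.5

Market equilibrium (private): 7.5 + 0.5Q = 152.6 - 0.6Q → Q_m = 131.9091.
Total external cost = MEC × Q_m = 2.9 × 131.9091 = 382.5364.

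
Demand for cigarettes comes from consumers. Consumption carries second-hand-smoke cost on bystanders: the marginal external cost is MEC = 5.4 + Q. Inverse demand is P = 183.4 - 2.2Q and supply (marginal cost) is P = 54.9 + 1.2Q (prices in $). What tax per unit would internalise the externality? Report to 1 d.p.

tax = $33.4 per unit

Social marginal benefit = demand − MEC = 178.0 - 3.2Q.
Set SMB = MC: 178.0 - 3.2Q = 54.9 + 1.2Q → Q* = 27.9773.
The Pigouvian tax equals MEC at Q*: 5.4 + 1.0×27.9773 = 33.3773.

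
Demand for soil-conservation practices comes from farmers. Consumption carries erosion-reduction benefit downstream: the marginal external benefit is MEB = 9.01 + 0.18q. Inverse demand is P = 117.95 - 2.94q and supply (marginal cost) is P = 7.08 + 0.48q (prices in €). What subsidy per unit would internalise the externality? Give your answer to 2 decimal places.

subsidy = €15.67 per unit

Social marginal benefit = demand + MEB = 126.96 - 2.76q.
Set SMB = MC: 126.96 - 2.76q = 7.08 + 0.48q → q* = 37.0000.
The Pigouvian subsidy equals MEB at q*: 9.01 + 0.18×37.0000 = 15.6700.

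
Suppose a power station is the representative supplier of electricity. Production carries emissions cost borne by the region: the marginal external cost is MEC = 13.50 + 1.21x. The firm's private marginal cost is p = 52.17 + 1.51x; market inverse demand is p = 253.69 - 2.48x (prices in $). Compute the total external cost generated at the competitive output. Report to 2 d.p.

Market equilibrium (private): 52.17 + 1.51x = 253.69 - 2.48x → x_m = 50.5063.
Total external cost = ∫₀^{x_m} (13.50 + 1.21x) dx = 13.50×50.5063 + ½×1.21×50.5063² = 2225.1213.

$2225.12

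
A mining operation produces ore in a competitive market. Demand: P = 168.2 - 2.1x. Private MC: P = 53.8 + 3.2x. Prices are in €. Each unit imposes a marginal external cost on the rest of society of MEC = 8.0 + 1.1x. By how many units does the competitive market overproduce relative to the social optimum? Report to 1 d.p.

Market equilibrium (private): 53.8 + 3.2x = 168.2 - 2.1x → x_m = 21.5849.
Social marginal cost = private MC + MEC = 61.8 + 4.3x.
Set SMC = demand: 61.8 + 4.3x = 168.2 - 2.1x → x* = 16.6250.
Gap = |21.5849 − 16.6250| = 4.9599.

5.0 units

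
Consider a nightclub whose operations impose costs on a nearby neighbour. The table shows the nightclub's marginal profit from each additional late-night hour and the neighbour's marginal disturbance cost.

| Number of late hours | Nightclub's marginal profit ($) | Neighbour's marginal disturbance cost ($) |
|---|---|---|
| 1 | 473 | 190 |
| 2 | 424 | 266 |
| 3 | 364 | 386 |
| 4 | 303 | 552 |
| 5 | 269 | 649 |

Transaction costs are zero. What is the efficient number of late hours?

Bargaining reaches the level where marginal profit last exceeds marginal disturbance cost.
That holds through level 2 (424 ≥ 266) but not at 3 (364 < 386).

2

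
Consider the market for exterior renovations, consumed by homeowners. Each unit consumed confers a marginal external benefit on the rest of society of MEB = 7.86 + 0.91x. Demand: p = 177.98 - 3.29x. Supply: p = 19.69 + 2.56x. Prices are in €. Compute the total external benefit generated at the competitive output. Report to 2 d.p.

Market equilibrium (private): 19.69 + 2.56x = 177.98 - 3.29x → x_m = 27.0581.
Total external benefit = ∫₀^{x_m} (7.86 + 0.91x) dx = 7.86×27.0581 + ½×0.91×27.0581² = 545.8007.

€545.80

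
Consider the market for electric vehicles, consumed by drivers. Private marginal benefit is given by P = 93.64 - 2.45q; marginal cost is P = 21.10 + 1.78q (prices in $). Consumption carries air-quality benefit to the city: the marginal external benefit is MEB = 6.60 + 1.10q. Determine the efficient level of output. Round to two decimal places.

Social marginal benefit = demand + MEB = 100.24 - 1.35q.
Set SMB = MC: 100.24 - 1.35q = 21.10 + 1.78q → q* = 25.2843.

q* = 25.28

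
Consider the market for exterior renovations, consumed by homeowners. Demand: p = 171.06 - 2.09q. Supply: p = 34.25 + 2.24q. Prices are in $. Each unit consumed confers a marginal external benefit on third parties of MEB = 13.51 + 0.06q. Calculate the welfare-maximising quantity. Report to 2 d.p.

Social marginal benefit = demand + MEB = 184.57 - 2.03q.
Set SMB = MC: 184.57 - 2.03q = 34.25 + 2.24q → q* = 35.2037.

q* = 35.20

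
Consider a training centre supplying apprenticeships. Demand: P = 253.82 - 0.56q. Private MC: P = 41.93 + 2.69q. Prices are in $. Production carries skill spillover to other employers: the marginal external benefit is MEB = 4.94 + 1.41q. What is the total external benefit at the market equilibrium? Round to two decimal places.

$3318.77

Market equilibrium (private): 41.93 + 2.69q = 253.82 - 0.56q → q_m = 65.1969.
Total external benefit = ∫₀^{q_m} (4.94 + 1.41q) dq = 4.94×65.1969 + ½×1.41×65.1969² = 3318.7709.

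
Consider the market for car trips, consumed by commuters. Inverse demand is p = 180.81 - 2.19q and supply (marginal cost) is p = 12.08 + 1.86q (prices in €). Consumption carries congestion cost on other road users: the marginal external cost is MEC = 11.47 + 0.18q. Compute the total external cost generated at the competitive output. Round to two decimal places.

Market equilibrium (private): 12.08 + 1.86q = 180.81 - 2.19q → q_m = 41.6617.
Total external cost = ∫₀^{q_m} (11.47 + 0.18q) dq = 11.47×41.6617 + ½×0.18×41.6617² = 634.0725.

€634.07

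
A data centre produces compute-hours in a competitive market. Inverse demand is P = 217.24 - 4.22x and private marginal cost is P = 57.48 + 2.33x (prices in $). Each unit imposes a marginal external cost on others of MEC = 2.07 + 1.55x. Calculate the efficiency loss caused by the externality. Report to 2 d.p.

Market equilibrium (private): 57.48 + 2.33x = 217.24 - 4.22x → x_m = 24.3908.
Social marginal cost = private MC + MEC = 59.55 + 3.88x.
Set SMC = demand: 59.55 + 3.88x = 217.24 - 4.22x → x* = 19.4679.
Height of the DWL triangle at x_m is SMC(x_m) − demand(x_m) = MEC(x_m) = 39.8758.
DWL = ½ × 4.9229 × 39.8758 = 98.1523.

DWL = $98.15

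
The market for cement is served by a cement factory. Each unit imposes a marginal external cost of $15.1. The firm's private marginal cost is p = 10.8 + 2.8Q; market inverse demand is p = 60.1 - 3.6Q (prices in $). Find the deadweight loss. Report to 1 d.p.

Market equilibrium (private): 10.8 + 2.8Q = 60.1 - 3.6Q → Q_m = 7.7031.
Social marginal cost = private MC + MEC = 25.9 + 2.8Q.
Set SMC = demand: 25.9 + 2.8Q = 60.1 - 3.6Q → Q* = 5.3438.
Height of the DWL triangle at Q_m is SMC(Q_m) − demand(Q_m) = MEC(Q_m) = 15.1000.
DWL = ½ × 2.3593 × 15.1000 = 17.8127.

DWL = $17.8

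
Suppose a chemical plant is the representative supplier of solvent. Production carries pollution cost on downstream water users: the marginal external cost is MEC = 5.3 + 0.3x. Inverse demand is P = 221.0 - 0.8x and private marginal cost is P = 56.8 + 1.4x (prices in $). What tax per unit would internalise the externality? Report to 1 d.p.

Social marginal cost = private MC + MEC = 62.1 + 1.7x.
Set SMC = demand: 62.1 + 1.7x = 221.0 - 0.8x → x* = 63.5600.
The Pigouvian tax equals MEC at x*: 5.3 + 0.3×63.5600 = 24.3680.

tax = $24.4 per unit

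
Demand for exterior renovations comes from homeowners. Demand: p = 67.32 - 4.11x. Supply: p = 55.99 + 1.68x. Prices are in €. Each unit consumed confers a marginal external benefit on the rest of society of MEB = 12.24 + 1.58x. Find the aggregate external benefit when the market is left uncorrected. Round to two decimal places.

Market equilibrium (private): 55.99 + 1.68x = 67.32 - 4.11x → x_m = 1.9568.
Total external benefit = ∫₀^{x_m} (12.24 + 1.58x) dx = 12.24×1.9568 + ½×1.58×1.9568² = 26.9762.

€26.98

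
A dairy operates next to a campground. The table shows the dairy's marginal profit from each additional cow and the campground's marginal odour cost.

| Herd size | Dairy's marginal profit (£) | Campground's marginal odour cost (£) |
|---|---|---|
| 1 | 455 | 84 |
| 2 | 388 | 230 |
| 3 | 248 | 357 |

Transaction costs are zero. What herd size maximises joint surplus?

2

Bargaining reaches the level where marginal profit last exceeds marginal odour cost.
That holds through level 2 (388 ≥ 230) but not at 3 (248 < 357).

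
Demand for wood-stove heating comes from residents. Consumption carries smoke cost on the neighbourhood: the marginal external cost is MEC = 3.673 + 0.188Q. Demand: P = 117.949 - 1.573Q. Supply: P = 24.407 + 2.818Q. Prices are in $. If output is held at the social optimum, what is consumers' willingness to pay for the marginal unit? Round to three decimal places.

P = $87.077

Social marginal benefit = demand − MEC = 114.276 - 1.761Q.
Set SMB = MC: 114.276 - 1.761Q = 24.407 + 2.818Q → Q* = 19.6263.
Consumer price on the demand curve at Q*: 117.949 − 1.573×19.6263 = 87.0768.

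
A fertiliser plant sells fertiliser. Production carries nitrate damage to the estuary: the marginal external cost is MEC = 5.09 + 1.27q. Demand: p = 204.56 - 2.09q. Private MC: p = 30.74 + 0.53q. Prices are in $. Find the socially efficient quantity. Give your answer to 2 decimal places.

Social marginal cost = private MC + MEC = 35.83 + 1.80q.
Set SMC = demand: 35.83 + 1.80q = 204.56 - 2.09q → q* = 43.3753.

q* = 43.38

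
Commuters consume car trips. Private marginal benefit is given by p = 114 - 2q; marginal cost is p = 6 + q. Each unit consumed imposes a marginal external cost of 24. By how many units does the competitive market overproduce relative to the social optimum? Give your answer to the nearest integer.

8 units

Market equilibrium (private): 6 + q = 114 - 2q → q_m = 36.0000.
Social marginal benefit = demand − MEC = 90 - 2q.
Set SMB = MC: 90 - 2q = 6 + q → q* = 28.0000.
Gap = |36.0000 − 28.0000| = 8.0000.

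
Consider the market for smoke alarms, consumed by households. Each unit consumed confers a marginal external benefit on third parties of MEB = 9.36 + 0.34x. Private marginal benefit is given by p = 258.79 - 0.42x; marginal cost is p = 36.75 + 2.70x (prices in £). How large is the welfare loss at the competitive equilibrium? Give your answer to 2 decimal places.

Market equilibrium (private): 36.75 + 2.70x = 258.79 - 0.42x → x_m = 71.1667.
Social marginal benefit = demand + MEB = 268.15 - 0.08x.
Set SMB = MC: 268.15 - 0.08x = 36.75 + 2.70x → x* = 83.2374.
Between x* and x_m the wedge SMB − MC runs linearly from 0 to MEB(x_m), so the loss is a triangle.
DWL = ½ × 12.0707 × 33.5567 = 202.5264.

DWL = £202.53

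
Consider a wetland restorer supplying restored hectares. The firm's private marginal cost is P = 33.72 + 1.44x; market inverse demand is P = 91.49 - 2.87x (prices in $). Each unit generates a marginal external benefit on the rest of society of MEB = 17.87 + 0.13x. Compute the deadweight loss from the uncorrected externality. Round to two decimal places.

DWL = $46.01

Market equilibrium (private): 33.72 + 1.44x = 91.49 - 2.87x → x_m = 13.4037.
Social marginal cost = private MC − MEB = 15.85 + 1.31x.
Set SMC = demand: 15.85 + 1.31x = 91.49 - 2.87x → x* = 18.0957.
Height of the DWL triangle at x_m is demand(x_m) − SMC(x_m) = MEB(x_m) = 19.6125.
DWL = ½ × 4.6920 × 19.6125 = 46.0109.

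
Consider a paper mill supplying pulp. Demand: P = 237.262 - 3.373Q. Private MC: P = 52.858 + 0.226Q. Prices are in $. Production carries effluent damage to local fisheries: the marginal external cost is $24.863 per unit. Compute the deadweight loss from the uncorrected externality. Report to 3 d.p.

Market equilibrium (private): 52.858 + 0.226Q = 237.262 - 3.373Q → Q_m = 51.2376.
Social marginal cost = private MC + MEC = 77.721 + 0.226Q.
Set SMC = demand: 77.721 + 0.226Q = 237.262 - 3.373Q → Q* = 44.3293.
Height of the DWL triangle at Q_m is SMC(Q_m) − demand(Q_m) = MEC(Q_m) = 24.8630.
DWL = ½ × 6.9083 × 24.8630 = 85.8805.

DWL = $85.881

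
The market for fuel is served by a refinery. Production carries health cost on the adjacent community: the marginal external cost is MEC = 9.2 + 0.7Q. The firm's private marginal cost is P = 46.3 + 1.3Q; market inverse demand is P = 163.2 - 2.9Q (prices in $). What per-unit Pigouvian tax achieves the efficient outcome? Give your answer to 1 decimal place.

tax = $24.6 per unit

Social marginal cost = private MC + MEC = 55.5 + 2.0Q.
Set SMC = demand: 55.5 + 2.0Q = 163.2 - 2.9Q → Q* = 21.9796.
The Pigouvian tax equals MEC at Q*: 9.2 + 0.7×21.9796 = 24.5857.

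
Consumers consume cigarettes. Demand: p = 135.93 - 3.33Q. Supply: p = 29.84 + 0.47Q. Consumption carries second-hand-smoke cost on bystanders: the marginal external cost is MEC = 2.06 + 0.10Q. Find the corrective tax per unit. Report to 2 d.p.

Social marginal benefit = demand − MEC = 133.87 - 3.43Q.
Set SMB = MC: 133.87 - 3.43Q = 29.84 + 0.47Q → Q* = 26.6744.
The Pigouvian tax equals MEC at Q*: 2.06 + 0.10×26.6744 = 4.7274.

tax = 4.73 per unit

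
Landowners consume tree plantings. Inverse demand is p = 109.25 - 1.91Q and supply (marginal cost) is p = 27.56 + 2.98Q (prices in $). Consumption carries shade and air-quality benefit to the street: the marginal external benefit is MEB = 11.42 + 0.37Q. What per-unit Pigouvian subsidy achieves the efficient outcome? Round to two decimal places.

subsidy = $19.04 per unit

Social marginal benefit = demand + MEB = 120.67 - 1.54Q.
Set SMB = MC: 120.67 - 1.54Q = 27.56 + 2.98Q → Q* = 20.5996.
The Pigouvian subsidy equals MEB at Q*: 11.42 + 0.37×20.5996 = 19.0419.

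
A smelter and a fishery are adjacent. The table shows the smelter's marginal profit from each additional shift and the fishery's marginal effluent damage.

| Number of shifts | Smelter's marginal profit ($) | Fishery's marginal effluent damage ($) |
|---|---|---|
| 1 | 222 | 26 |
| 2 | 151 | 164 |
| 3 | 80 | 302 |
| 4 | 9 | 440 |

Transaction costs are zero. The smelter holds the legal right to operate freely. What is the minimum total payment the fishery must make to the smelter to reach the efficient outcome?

Left alone the smelter would choose level 4 (marginal profit stays positive).
Efficient level: k* = 1 (marginal profit ≥ marginal effluent damage through 1).
The fishery must at least cover the smelter's forgone profit from cutting 4→1: 151 + 80 + 9 = 240.

$240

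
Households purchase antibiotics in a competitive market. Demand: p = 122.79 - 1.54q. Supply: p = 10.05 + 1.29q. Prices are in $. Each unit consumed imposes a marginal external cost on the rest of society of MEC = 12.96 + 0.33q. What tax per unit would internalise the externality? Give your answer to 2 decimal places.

Social marginal benefit = demand − MEC = 109.83 - 1.87q.
Set SMB = MC: 109.83 - 1.87q = 10.05 + 1.29q → q* = 31.5759.
The Pigouvian tax equals MEC at q*: 12.96 + 0.33×31.5759 = 23.3800.

tax = $23.38 per unit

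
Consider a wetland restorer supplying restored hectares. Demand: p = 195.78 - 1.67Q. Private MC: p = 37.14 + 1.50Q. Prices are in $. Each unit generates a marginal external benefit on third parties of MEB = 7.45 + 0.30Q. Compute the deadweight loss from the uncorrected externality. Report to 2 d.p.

DWL = $87.91

Market equilibrium (private): 37.14 + 1.50Q = 195.78 - 1.67Q → Q_m = 50.0442.
Social marginal cost = private MC − MEB = 29.69 + 1.20Q.
Set SMC = demand: 29.69 + 1.20Q = 195.78 - 1.67Q → Q* = 57.8711.
Between Q* and Q_m the wedge demand − SMC runs linearly from 0 to MEB(Q_m), so the loss is a triangle.
DWL = ½ × 7.8269 × 22.4632 = 87.9086.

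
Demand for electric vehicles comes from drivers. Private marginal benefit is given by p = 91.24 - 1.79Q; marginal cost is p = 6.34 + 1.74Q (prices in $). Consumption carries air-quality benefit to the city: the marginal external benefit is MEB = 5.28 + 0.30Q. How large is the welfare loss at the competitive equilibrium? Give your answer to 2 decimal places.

Market equilibrium (private): 6.34 + 1.74Q = 91.24 - 1.79Q → Q_m = 24.0510.
Social marginal benefit = demand + MEB = 96.52 - 1.49Q.
Set SMB = MC: 96.52 - 1.49Q = 6.34 + 1.74Q → Q* = 27.9195.
The loss is the area between SMB and MC from Q* to Q_m; with linear curves that's a triangle of height MEB(Q_m).
DWL = ½ × 3.8685 × 12.4953 = 24.1690.

DWL = $24.17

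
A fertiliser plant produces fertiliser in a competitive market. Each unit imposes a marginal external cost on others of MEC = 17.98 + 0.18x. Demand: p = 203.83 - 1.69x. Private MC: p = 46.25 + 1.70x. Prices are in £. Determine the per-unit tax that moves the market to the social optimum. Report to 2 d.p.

tax = £25.02 per unit

Social marginal cost = private MC + MEC = 64.23 + 1.88x.
Set SMC = demand: 64.23 + 1.88x = 203.83 - 1.69x → x* = 39.1036.
The Pigouvian tax equals MEC at x*: 17.98 + 0.18×39.1036 = 25.0186.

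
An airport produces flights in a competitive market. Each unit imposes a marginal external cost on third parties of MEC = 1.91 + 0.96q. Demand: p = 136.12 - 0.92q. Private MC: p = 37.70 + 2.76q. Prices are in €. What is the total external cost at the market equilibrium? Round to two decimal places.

Market equilibrium (private): 37.70 + 2.76q = 136.12 - 0.92q → q_m = 26.7446.
Total external cost = ∫₀^{q_m} (1.91 + 0.96q) dq = 1.91×26.7446 + ½×0.96×26.7446² = 394.4135.

€394.41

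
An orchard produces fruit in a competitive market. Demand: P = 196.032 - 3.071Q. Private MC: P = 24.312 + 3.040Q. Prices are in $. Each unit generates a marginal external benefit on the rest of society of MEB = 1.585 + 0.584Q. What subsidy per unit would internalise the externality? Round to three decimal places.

subsidy = $19.897 per unit

Social marginal cost = private MC − MEB = 22.727 + 2.456Q.
Set SMC = demand: 22.727 + 2.456Q = 196.032 - 3.071Q → Q* = 31.3561.
The Pigouvian subsidy equals MEB at Q*: 1.585 + 0.584×31.3561 = 19.8970.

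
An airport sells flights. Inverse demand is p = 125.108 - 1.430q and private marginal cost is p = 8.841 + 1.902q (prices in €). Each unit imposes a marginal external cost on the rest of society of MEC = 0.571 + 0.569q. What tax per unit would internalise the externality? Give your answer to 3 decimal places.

Social marginal cost = private MC + MEC = 9.412 + 2.471q.
Set SMC = demand: 9.412 + 2.471q = 125.108 - 1.430q → q* = 29.6580.
The Pigouvian tax equals MEC at q*: 0.571 + 0.569×29.6580 = 17.4464.

tax = €17.446 per unit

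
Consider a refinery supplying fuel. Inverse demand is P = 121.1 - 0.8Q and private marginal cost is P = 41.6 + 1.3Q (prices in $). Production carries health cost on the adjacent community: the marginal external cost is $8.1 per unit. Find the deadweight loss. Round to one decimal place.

DWL = $15.6

Market equilibrium (private): 41.6 + 1.3Q = 121.1 - 0.8Q → Q_m = 37.8571.
Social marginal cost = private MC + MEC = 49.7 + 1.3Q.
Set SMC = demand: 49.7 + 1.3Q = 121.1 - 0.8Q → Q* = 34.0000.
Height of the DWL triangle at Q_m is SMC(Q_m) − demand(Q_m) = MEC(Q_m) = 8.1000.
DWL = ½ × 3.8571 × 8.1000 = 15.6213.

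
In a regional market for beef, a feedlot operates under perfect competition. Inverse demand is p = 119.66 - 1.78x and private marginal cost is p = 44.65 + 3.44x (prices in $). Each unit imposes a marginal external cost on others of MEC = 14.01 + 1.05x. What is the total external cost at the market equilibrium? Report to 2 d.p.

$309.73

Market equilibrium (private): 44.65 + 3.44x = 119.66 - 1.78x → x_m = 14.3697.
Total external cost = ∫₀^{x_m} (14.01 + 1.05x) dx = 14.01×14.3697 + ½×1.05×14.3697² = 309.7258.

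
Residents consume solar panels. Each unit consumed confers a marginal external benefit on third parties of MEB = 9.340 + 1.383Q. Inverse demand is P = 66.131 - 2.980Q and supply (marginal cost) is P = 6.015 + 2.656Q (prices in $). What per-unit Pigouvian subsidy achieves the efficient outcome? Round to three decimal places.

Social marginal benefit = demand + MEB = 75.471 - 1.597Q.
Set SMB = MC: 75.471 - 1.597Q = 6.015 + 2.656Q → Q* = 16.3311.
The Pigouvian subsidy equals MEB at Q*: 9.340 + 1.383×16.3311 = 31.9259.

subsidy = $31.926 per unit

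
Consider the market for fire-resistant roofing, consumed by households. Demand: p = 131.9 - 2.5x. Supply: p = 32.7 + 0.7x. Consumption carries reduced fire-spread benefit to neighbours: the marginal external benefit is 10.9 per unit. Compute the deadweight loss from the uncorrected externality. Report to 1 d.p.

Market equilibrium (private): 32.7 + 0.7x = 131.9 - 2.5x → x_m = 31.0000.
Social marginal benefit = demand + MEB = 142.8 - 2.5x.
Set SMB = MC: 142.8 - 2.5x = 32.7 + 0.7x → x* = 34.4063.
Height of the DWL triangle at x_m is SMB(x_m) − MC(x_m) = MEB(x_m) = 10.9000.
DWL = ½ × 3.4063 × 10.9000 = 18.5643.

DWL = 18.6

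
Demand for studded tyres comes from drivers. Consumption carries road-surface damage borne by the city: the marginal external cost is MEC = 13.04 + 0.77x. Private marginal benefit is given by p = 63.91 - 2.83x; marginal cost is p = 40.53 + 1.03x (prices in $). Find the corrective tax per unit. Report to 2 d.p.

Social marginal benefit = demand − MEC = 50.87 - 3.60x.
Set SMB = MC: 50.87 - 3.60x = 40.53 + 1.03x → x* = 2.2333.
The Pigouvian tax equals MEC at x*: 13.04 + 0.77×2.2333 = 14.7596.

tax = $14.76 per unit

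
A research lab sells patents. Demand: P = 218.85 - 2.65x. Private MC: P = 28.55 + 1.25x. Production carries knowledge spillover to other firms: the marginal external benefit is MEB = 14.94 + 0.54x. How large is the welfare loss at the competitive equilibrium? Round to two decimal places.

Market equilibrium (private): 28.55 + 1.25x = 218.85 - 2.65x → x_m = 48.7949.
Social marginal cost = private MC − MEB = 13.61 + 0.71x.
Set SMC = demand: 13.61 + 0.71x = 218.85 - 2.65x → x* = 61.0833.
The welfare-loss triangle has base |x_m − x*| and height MEB(x_m) (the vertical gap between SMC and demand is zero at x* and MEB at x_m).
DWL = ½ × 12.2884 × 41.2892 = 253.6891.

DWL = 253.69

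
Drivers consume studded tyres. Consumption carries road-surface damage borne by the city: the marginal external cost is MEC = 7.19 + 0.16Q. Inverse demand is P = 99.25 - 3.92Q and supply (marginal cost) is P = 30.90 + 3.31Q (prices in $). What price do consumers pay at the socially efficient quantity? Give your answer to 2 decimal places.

P = $66.81

Social marginal benefit = demand − MEC = 92.06 - 4.08Q.
Set SMB = MC: 92.06 - 4.08Q = 30.90 + 3.31Q → Q* = 8.2760.
Consumer price on the demand curve at Q*: 99.25 − 3.92×8.2760 = 66.8081.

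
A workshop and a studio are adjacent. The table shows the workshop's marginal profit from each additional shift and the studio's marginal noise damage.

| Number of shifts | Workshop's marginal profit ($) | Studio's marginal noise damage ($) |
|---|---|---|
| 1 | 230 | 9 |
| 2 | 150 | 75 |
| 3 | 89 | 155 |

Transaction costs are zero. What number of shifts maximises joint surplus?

2

Bargaining reaches the level where marginal profit last exceeds marginal noise damage.
That holds through level 2 (150 ≥ 75) but not at 3 (89 < 155).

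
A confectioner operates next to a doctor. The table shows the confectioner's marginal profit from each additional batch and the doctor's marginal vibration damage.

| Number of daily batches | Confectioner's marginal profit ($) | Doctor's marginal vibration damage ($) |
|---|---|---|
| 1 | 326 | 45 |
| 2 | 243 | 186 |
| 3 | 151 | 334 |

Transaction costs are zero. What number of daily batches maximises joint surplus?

Bargaining reaches the level where marginal profit last exceeds marginal vibration damage.
That holds through level 2 (243 ≥ 186) but not at 3 (151 < 334).

2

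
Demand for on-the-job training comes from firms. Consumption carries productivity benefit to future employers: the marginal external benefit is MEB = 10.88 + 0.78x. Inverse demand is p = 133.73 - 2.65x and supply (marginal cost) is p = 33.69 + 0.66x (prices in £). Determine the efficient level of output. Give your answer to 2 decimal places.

Social marginal benefit = demand + MEB = 144.61 - 1.87x.
Set SMB = MC: 144.61 - 1.87x = 33.69 + 0.66x → x* = 43.8419.

x* = 43.84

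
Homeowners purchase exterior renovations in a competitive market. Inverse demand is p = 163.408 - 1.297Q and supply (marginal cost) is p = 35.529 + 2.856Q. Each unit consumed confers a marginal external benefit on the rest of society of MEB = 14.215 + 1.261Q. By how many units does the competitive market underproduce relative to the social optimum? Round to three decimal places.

18.342 units

Market equilibrium (private): 35.529 + 2.856Q = 163.408 - 1.297Q → Q_m = 30.7920.
Social marginal benefit = demand + MEB = 177.623 - 0.036Q.
Set SMB = MC: 177.623 - 0.036Q = 35.529 + 2.856Q → Q* = 49.1335.
Gap = |30.7920 − 49.1335| = 18.3415.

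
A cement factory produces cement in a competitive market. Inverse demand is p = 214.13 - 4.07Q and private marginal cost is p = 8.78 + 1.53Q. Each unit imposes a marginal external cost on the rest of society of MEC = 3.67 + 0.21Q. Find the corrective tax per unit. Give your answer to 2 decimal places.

Social marginal cost = private MC + MEC = 12.45 + 1.74Q.
Set SMC = demand: 12.45 + 1.74Q = 214.13 - 4.07Q → Q* = 34.7126.
The Pigouvian tax equals MEC at Q*: 3.67 + 0.21×34.7126 = 10.9596.

tax = 10.96 per unit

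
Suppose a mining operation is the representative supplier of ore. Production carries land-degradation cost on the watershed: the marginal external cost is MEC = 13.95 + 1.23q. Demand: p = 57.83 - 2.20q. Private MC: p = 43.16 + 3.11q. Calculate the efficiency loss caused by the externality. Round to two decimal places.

DWL = 23.01

Market equilibrium (private): 43.16 + 3.11q = 57.83 - 2.20q → q_m = 2.7627.
Social marginal cost = private MC + MEC = 57.11 + 4.34q.
Set SMC = demand: 57.11 + 4.34q = 57.83 - 2.20q → q* = 0.1101.
Height of the DWL triangle at q_m is SMC(q_m) − demand(q_m) = MEC(q_m) = 17.3481.
DWL = ½ × 2.6526 × 17.3481 = 23.0088.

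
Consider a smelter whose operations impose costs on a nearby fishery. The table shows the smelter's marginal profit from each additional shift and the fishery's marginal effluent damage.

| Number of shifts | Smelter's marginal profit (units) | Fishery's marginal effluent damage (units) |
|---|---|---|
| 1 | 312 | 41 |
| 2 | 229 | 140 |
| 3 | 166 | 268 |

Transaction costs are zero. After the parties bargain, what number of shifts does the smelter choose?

Bargaining reaches the level where marginal profit last exceeds marginal effluent damage.
That holds through level 2 (229 ≥ 140) but not at 3 (166 < 268).

2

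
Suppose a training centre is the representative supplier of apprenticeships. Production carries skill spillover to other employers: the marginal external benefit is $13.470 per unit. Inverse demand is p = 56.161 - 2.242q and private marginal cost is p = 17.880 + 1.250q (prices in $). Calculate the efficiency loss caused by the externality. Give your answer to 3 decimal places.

DWL = $25.980

Market equilibrium (private): 17.880 + 1.250q = 56.161 - 2.242q → q_m = 10.9625.
Social marginal cost = private MC − MEB = 4.410 + 1.250q.
Set SMC = demand: 4.410 + 1.250q = 56.161 - 2.242q → q* = 14.8199.
The loss is the area between SMC and demand from q* to q_m; with linear curves that's a triangle of height MEB(q_m).
DWL = ½ × 3.8574 × 13.4700 = 25.9796.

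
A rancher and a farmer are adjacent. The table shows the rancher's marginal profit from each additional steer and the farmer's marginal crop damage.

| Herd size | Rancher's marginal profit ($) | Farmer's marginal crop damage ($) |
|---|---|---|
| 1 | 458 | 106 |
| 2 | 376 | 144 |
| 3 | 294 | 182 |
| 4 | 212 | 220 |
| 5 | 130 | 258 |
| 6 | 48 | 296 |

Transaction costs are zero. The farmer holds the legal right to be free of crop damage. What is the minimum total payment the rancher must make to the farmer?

Efficient level: marginal profit ≥ marginal crop damage through level 3, so k* = 3.
With the farmer holding the right, the rancher must at least compensate total damage at k*: 106 + 144 + 182 = 432.

$432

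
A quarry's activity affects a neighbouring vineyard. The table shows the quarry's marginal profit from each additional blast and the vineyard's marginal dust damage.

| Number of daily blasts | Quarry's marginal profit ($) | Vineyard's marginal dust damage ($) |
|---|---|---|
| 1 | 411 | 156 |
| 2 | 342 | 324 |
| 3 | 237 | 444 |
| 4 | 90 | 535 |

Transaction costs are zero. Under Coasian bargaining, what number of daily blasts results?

2

Bargaining reaches the level where marginal profit last exceeds marginal dust damage.
That holds through level 2 (342 ≥ 324) but not at 3 (237 < 444).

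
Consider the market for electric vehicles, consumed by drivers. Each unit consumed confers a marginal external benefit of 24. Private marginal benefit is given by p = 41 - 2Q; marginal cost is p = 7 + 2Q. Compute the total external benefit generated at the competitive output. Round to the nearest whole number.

204

Market equilibrium (private): 7 + 2Q = 41 - 2Q → Q_m = 8.5000.
Total external benefit = MEB × Q_m = 24 × 8.5000 = 204.0000.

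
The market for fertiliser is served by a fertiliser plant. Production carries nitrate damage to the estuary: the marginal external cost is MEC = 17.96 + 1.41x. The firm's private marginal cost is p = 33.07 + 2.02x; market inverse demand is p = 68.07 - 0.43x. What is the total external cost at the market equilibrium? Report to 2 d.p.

Market equilibrium (private): 33.07 + 2.02x = 68.07 - 0.43x → x_m = 14.2857.
Total external cost = ∫₀^{x_m} (17.96 + 1.41x) dx = 17.96×14.2857 + ½×1.41×14.2857² = 400.4484.

400.45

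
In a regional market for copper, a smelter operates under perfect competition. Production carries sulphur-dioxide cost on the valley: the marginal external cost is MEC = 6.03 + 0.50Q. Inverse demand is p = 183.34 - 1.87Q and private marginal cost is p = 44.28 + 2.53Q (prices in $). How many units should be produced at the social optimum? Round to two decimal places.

Q* = 27.15

Social marginal cost = private MC + MEC = 50.31 + 3.03Q.
Set SMC = demand: 50.31 + 3.03Q = 183.34 - 1.87Q → Q* = 27.1490.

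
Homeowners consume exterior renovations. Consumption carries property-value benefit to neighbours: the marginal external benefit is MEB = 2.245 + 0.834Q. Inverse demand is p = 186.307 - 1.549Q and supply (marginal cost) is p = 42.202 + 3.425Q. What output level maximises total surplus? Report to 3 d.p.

Social marginal benefit = demand + MEB = 188.552 - 0.715Q.
Set SMB = MC: 188.552 - 0.715Q = 42.202 + 3.425Q → Q* = 35.3502.

Q* = 35.350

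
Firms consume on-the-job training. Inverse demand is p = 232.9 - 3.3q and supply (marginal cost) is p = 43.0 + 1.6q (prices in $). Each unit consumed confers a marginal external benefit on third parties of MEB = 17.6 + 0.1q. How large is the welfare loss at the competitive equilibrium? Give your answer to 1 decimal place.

DWL = $48.0

Market equilibrium (private): 43.0 + 1.6q = 232.9 - 3.3q → q_m = 38.7551.
Social marginal benefit = demand + MEB = 250.5 - 3.2q.
Set SMB = MC: 250.5 - 3.2q = 43.0 + 1.6q → q* = 43.2292.
The loss is the area between SMB and MC from q* to q_m; with linear curves that's a triangle of height MEB(q_m).
DWL = ½ × 4.4741 × 21.4755 = 48.0418.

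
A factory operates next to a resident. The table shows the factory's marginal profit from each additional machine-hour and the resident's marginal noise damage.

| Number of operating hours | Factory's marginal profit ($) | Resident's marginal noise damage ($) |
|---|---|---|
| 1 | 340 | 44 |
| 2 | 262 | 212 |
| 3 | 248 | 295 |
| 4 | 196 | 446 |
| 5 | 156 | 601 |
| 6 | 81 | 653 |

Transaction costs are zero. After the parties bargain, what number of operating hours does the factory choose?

Bargaining reaches the level where marginal profit last exceeds marginal noise damage.
That holds through level 2 (262 ≥ 212) but not at 3 (248 < 295).

2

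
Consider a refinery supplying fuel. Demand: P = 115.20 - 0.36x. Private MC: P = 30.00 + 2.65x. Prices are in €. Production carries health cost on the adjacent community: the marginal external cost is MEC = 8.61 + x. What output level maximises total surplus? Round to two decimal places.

x* = 19.10

Social marginal cost = private MC + MEC = 38.61 + 3.65x.
Set SMC = demand: 38.61 + 3.65x = 115.20 - 0.36x → x* = 19.0998.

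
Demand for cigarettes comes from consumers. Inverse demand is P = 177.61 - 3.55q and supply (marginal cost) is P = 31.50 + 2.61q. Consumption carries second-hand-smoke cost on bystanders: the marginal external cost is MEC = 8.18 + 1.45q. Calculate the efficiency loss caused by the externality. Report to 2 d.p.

Market equilibrium (private): 31.50 + 2.61q = 177.61 - 3.55q → q_m = 23.7192.
Social marginal benefit = demand − MEC = 169.43 - 5.00q.
Set SMB = MC: 169.43 - 5.00q = 31.50 + 2.61q → q* = 18.1248.
Between q* and q_m the wedge MC − SMB runs linearly from 0 to MEC(q_m), so the loss is a triangle.
DWL = ½ × 5.5944 × 42.5728 = 119.0846.

DWL = 119.08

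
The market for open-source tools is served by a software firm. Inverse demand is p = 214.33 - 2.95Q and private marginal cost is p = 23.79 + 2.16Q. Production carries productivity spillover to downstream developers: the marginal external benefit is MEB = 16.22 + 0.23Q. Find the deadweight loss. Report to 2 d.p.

Market equilibrium (private): 23.79 + 2.16Q = 214.33 - 2.95Q → Q_m = 37.2877.
Social marginal cost = private MC − MEB = 7.57 + 1.93Q.
Set SMC = demand: 7.57 + 1.93Q = 214.33 - 2.95Q → Q* = 42.3689.
The loss is the area between SMC and demand from Q* to Q_m; with linear curves that's a triangle of height MEB(Q_m).
DWL = ½ × 5.0812 × 24.7962 = 62.9972.

DWL = 63.00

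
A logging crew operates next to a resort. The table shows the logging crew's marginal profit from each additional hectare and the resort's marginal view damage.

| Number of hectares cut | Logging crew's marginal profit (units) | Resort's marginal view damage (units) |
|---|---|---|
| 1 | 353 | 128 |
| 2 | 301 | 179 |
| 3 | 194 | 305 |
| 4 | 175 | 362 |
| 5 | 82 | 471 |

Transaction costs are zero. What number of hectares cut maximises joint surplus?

Bargaining reaches the level where marginal profit last exceeds marginal view damage.
That holds through level 2 (301 ≥ 179) but not at 3 (194 < 305).

2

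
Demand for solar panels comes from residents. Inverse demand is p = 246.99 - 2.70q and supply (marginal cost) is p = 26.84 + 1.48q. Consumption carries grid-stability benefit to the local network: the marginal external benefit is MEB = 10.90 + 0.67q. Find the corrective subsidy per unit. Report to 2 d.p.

subsidy = 55.00 per unit

Social marginal benefit = demand + MEB = 257.89 - 2.03q.
Set SMB = MC: 257.89 - 2.03q = 26.84 + 1.48q → q* = 65.8262.
The Pigouvian subsidy equals MEB at q*: 10.90 + 0.67×65.8262 = 55.0036.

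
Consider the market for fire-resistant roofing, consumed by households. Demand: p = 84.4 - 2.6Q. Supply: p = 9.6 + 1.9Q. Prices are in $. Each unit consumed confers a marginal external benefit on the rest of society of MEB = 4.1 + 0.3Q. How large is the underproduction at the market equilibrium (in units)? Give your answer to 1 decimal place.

Market equilibrium (private): 9.6 + 1.9Q = 84.4 - 2.6Q → Q_m = 16.6222.
Social marginal benefit = demand + MEB = 88.5 - 2.3Q.
Set SMB = MC: 88.5 - 2.3Q = 9.6 + 1.9Q → Q* = 18.7857.
Gap = |16.6222 − 18.7857| = 2.1635.

2.2 units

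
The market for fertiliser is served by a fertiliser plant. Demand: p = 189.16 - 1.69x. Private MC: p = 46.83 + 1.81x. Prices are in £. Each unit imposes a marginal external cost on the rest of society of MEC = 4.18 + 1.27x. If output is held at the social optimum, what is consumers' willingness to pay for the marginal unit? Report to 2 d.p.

Social marginal cost = private MC + MEC = 51.01 + 3.08x.
Set SMC = demand: 51.01 + 3.08x = 189.16 - 1.69x → x* = 28.9623.
Consumer price on the demand curve at x*: 189.16 − 1.69×28.9623 = 140.2137.

P = £140.21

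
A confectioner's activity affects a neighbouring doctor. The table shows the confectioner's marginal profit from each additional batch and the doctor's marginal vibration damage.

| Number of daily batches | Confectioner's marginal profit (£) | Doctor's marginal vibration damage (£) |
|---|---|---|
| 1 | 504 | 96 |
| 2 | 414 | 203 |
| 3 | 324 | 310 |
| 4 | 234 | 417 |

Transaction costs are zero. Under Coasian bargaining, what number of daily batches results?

Bargaining reaches the level where marginal profit last exceeds marginal vibration damage.
That holds through level 3 (324 ≥ 310) but not at 4 (234 < 417).

3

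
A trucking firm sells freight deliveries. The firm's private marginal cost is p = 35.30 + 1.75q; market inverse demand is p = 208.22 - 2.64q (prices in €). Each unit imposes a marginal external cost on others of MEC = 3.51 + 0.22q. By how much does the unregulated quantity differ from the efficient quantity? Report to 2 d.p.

2.64 units

Market equilibrium (private): 35.30 + 1.75q = 208.22 - 2.64q → q_m = 39.3895.
Social marginal cost = private MC + MEC = 38.81 + 1.97q.
Set SMC = demand: 38.81 + 1.97q = 208.22 - 2.64q → q* = 36.7484.
Gap = |39.3895 − 36.7484| = 2.6411.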